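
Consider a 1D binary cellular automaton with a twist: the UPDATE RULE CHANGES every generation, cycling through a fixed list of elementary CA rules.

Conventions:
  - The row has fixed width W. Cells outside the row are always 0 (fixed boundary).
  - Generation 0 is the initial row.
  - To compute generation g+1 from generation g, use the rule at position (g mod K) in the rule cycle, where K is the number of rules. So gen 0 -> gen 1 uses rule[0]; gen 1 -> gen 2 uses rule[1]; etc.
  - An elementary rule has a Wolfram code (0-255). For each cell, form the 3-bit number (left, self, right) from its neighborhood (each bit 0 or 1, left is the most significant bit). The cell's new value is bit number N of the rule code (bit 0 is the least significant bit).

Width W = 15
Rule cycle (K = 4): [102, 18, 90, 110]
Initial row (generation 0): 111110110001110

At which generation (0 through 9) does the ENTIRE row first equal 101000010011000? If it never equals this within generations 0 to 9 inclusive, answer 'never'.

Gen 0: 111110110001110
Gen 1 (rule 102): 000011010010010
Gen 2 (rule 18): 000100001101101
Gen 3 (rule 90): 001010011101100
Gen 4 (rule 110): 011110110111100
Gen 5 (rule 102): 100011011000100
Gen 6 (rule 18): 010100000101010
Gen 7 (rule 90): 100010001000001
Gen 8 (rule 110): 100110011000011
Gen 9 (rule 102): 101010101000101

Answer: never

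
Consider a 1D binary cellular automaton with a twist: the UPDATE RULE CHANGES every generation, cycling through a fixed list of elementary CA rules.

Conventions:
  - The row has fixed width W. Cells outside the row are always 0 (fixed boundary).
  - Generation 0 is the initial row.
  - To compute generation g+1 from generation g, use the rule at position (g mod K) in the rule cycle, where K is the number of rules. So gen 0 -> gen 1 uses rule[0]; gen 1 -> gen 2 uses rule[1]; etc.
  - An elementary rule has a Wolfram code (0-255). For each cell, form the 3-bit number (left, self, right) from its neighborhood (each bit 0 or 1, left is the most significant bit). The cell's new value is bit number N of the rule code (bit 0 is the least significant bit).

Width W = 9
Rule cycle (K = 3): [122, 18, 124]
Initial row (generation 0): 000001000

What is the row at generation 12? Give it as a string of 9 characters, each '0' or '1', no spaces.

Gen 0: 000001000
Gen 1 (rule 122): 000010100
Gen 2 (rule 18): 000100010
Gen 3 (rule 124): 000110011
Gen 4 (rule 122): 001111111
Gen 5 (rule 18): 010000000
Gen 6 (rule 124): 011000000
Gen 7 (rule 122): 111100000
Gen 8 (rule 18): 000010000
Gen 9 (rule 124): 000011000
Gen 10 (rule 122): 000111100
Gen 11 (rule 18): 001000010
Gen 12 (rule 124): 001100011

Answer: 001100011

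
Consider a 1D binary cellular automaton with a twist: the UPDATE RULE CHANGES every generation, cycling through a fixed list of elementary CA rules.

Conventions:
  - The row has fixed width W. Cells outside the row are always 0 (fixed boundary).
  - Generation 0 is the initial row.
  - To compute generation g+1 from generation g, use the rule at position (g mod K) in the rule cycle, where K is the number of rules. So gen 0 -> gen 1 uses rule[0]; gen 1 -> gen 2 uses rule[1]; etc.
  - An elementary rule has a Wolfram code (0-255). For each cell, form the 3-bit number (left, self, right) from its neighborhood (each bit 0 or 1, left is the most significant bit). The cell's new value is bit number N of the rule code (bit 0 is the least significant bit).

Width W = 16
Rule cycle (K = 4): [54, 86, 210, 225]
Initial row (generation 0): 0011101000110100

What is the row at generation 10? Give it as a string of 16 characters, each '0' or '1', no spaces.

Answer: 1111011100011011

Derivation:
Gen 0: 0011101000110100
Gen 1 (rule 54): 0100011101001110
Gen 2 (rule 86): 1110100101110011
Gen 3 (rule 210): 0110011000111101
Gen 4 (rule 225): 0010001010011110
Gen 5 (rule 54): 0111011111100001
Gen 6 (rule 86): 1001000000110011
Gen 7 (rule 210): 0110100001011101
Gen 8 (rule 225): 0011001100101110
Gen 9 (rule 54): 0100110011110001
Gen 10 (rule 86): 1111011100011011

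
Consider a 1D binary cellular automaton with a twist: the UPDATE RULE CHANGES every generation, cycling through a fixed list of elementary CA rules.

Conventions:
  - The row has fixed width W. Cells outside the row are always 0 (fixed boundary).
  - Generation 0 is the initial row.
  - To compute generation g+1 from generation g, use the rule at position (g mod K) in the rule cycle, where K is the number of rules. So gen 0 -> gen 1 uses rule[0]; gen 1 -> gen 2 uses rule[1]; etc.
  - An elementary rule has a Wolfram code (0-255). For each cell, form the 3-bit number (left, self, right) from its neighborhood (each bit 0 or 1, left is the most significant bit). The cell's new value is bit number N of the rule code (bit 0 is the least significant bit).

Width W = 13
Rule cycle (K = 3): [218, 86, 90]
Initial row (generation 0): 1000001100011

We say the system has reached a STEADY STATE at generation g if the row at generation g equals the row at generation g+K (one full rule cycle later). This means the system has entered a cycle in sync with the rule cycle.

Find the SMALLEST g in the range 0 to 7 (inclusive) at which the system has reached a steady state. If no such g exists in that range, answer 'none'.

Gen 0: 1000001100011
Gen 1 (rule 218): 0100011110111
Gen 2 (rule 86): 1110100010001
Gen 3 (rule 90): 1010010101010
Gen 4 (rule 218): 0001100000001
Gen 5 (rule 86): 0010110000011
Gen 6 (rule 90): 0100111000111
Gen 7 (rule 218): 1011111101111
Gen 8 (rule 86): 1000000100001
Gen 9 (rule 90): 0100001010010
Gen 10 (rule 218): 1010010001101

Answer: none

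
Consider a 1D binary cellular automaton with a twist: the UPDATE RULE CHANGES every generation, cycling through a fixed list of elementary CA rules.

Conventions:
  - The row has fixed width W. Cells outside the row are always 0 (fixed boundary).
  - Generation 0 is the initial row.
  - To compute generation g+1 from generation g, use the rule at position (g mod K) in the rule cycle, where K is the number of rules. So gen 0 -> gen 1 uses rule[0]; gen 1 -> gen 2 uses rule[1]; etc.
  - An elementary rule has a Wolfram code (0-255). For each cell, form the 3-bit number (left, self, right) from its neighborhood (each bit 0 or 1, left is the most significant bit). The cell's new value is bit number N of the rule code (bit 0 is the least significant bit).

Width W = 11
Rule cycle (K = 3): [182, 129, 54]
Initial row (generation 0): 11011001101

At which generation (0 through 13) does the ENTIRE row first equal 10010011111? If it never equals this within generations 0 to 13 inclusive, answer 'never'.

Gen 0: 11011001101
Gen 1 (rule 182): 00100110011
Gen 2 (rule 129): 10000000000
Gen 3 (rule 54): 11000000000
Gen 4 (rule 182): 00100000000
Gen 5 (rule 129): 10001111111
Gen 6 (rule 54): 11010000000
Gen 7 (rule 182): 00111000000
Gen 8 (rule 129): 10010011111
Gen 9 (rule 54): 11111100000
Gen 10 (rule 182): 01111010000
Gen 11 (rule 129): 00110000111
Gen 12 (rule 54): 01001001000
Gen 13 (rule 182): 11111111100

Answer: 8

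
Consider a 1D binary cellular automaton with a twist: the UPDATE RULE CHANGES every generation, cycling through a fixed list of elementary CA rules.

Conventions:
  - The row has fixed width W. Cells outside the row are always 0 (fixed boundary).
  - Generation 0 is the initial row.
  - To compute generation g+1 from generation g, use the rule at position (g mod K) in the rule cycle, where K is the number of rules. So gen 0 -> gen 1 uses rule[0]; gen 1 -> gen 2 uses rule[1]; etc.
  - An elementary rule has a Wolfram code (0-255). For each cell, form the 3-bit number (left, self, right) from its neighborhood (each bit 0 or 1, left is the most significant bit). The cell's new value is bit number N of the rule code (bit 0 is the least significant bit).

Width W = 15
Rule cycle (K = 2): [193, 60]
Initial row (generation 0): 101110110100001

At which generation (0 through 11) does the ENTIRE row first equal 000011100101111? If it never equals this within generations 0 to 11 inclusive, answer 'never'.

Gen 0: 101110110100001
Gen 1 (rule 193): 000110010001100
Gen 2 (rule 60): 000101011001010
Gen 3 (rule 193): 110000001000000
Gen 4 (rule 60): 101000001100000
Gen 5 (rule 193): 000011100101111
Gen 6 (rule 60): 000010010111000
Gen 7 (rule 193): 111000000011011
Gen 8 (rule 60): 100100000010110
Gen 9 (rule 193): 000001111000010
Gen 10 (rule 60): 000001000100011
Gen 11 (rule 193): 111100010001001

Answer: 5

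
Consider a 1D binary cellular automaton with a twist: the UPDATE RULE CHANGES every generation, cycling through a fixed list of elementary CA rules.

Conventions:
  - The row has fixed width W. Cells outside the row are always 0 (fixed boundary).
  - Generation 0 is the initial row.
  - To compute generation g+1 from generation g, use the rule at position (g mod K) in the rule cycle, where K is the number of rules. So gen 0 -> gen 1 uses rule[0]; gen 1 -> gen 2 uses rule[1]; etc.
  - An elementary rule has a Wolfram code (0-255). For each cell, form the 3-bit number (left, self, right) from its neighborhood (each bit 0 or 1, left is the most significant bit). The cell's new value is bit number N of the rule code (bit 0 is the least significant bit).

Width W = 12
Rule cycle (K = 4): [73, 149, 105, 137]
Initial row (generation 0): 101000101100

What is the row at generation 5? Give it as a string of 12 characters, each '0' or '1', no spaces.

Answer: 101101100000

Derivation:
Gen 0: 101000101100
Gen 1 (rule 73): 000010001101
Gen 2 (rule 149): 111011100001
Gen 3 (rule 105): 101110101100
Gen 4 (rule 137): 001100001001
Gen 5 (rule 73): 101101100000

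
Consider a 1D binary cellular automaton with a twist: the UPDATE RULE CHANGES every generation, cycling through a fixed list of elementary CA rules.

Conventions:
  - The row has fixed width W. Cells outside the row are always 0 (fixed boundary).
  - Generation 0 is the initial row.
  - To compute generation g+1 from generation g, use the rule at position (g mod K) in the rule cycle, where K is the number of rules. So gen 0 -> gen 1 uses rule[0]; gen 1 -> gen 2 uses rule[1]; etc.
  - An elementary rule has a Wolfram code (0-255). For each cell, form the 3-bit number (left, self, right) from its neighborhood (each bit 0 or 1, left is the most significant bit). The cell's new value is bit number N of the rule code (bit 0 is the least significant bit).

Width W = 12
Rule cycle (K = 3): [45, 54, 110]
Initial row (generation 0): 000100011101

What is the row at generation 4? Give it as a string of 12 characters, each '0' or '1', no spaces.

Gen 0: 000100011101
Gen 1 (rule 45): 110101010011
Gen 2 (rule 54): 001111111100
Gen 3 (rule 110): 011000000100
Gen 4 (rule 45): 010011110101

Answer: 010011110101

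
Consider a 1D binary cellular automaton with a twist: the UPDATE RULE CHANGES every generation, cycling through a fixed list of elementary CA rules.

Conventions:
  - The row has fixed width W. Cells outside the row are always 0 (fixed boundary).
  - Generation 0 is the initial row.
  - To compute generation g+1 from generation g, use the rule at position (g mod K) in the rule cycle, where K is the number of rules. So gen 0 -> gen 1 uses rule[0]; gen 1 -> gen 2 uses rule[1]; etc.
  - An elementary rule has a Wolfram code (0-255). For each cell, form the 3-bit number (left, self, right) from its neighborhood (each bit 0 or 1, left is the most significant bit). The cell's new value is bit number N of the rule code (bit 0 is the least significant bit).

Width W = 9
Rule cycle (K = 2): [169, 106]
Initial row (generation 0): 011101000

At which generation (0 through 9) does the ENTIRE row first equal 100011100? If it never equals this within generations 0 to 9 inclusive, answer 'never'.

Gen 0: 011101000
Gen 1 (rule 169): 011010011
Gen 2 (rule 106): 111100111
Gen 3 (rule 169): 111000110
Gen 4 (rule 106): 101001110
Gen 5 (rule 169): 010001100
Gen 6 (rule 106): 100011100
Gen 7 (rule 169): 001011001
Gen 8 (rule 106): 010111010
Gen 9 (rule 169): 001110100

Answer: 6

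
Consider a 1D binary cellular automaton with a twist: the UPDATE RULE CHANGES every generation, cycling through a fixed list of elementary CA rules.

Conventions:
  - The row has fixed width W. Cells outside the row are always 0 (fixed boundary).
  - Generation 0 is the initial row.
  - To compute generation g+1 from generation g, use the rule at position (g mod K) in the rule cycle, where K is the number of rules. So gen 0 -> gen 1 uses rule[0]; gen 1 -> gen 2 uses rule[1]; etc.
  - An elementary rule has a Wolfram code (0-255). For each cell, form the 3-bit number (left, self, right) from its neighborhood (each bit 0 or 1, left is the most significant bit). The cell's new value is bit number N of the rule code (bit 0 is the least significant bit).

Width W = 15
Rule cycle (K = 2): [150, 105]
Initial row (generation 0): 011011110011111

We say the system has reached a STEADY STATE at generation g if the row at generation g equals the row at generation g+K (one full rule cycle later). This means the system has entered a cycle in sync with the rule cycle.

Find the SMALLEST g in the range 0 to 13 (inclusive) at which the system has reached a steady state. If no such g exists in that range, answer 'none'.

Gen 0: 011011110011111
Gen 1 (rule 150): 100001101101110
Gen 2 (rule 105): 001101111111010
Gen 3 (rule 150): 010000111110011
Gen 4 (rule 105): 000110100010011
Gen 5 (rule 150): 001000110111100
Gen 6 (rule 105): 100010111100101
Gen 7 (rule 150): 110110011011101
Gen 8 (rule 105): 111110011110110
Gen 9 (rule 150): 011101101100001
Gen 10 (rule 105): 010111111101100
Gen 11 (rule 150): 110011111000010
Gen 12 (rule 105): 110010001011000
Gen 13 (rule 150): 001111011000100
Gen 14 (rule 105): 101001111010001
Gen 15 (rule 150): 101110110011011

Answer: none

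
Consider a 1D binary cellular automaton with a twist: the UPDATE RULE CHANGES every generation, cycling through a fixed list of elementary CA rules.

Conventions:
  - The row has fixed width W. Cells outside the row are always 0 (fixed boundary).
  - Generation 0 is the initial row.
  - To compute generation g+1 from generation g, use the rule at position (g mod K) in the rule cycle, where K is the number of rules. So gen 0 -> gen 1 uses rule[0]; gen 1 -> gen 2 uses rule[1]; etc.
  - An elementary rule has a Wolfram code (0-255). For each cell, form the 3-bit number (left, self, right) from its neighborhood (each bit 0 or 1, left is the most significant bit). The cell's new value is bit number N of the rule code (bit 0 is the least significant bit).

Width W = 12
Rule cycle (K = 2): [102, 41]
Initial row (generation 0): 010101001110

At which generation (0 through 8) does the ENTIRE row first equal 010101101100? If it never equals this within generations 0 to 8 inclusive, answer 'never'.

Gen 0: 010101001110
Gen 1 (rule 102): 111111010010
Gen 2 (rule 41): 100000100000
Gen 3 (rule 102): 100001100000
Gen 4 (rule 41): 001101001111
Gen 5 (rule 102): 010111010001
Gen 6 (rule 41): 001100100100
Gen 7 (rule 102): 010101101100
Gen 8 (rule 41): 001011011001

Answer: 7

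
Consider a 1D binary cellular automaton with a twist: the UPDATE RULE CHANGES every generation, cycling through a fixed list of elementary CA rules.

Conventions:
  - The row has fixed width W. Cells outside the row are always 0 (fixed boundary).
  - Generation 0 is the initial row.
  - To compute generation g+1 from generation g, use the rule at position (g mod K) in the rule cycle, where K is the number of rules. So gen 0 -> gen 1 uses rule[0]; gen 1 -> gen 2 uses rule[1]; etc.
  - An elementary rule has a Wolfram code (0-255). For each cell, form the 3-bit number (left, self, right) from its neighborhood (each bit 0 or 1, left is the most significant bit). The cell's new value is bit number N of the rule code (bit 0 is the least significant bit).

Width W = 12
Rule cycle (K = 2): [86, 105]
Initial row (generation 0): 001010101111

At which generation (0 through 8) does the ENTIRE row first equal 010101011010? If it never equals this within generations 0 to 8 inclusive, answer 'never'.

Answer: never

Derivation:
Gen 0: 001010101111
Gen 1 (rule 86): 011010100001
Gen 2 (rule 105): 011101001100
Gen 3 (rule 86): 100101110110
Gen 4 (rule 105): 000011011110
Gen 5 (rule 86): 000101000011
Gen 6 (rule 105): 110010011011
Gen 7 (rule 86): 011111101001
Gen 8 (rule 105): 010000110000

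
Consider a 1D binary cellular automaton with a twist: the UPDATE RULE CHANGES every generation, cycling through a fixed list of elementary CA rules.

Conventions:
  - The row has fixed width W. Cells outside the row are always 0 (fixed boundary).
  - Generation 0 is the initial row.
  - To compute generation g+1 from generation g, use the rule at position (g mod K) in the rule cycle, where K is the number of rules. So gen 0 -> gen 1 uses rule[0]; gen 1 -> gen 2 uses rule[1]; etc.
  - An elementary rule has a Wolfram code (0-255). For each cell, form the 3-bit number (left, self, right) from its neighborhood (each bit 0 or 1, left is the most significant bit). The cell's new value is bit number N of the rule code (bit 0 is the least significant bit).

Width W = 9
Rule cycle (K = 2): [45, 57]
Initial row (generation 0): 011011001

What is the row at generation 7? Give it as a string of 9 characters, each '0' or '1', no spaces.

Gen 0: 011011001
Gen 1 (rule 45): 010110001
Gen 2 (rule 57): 001101100
Gen 3 (rule 45): 101011001
Gen 4 (rule 57): 010110100
Gen 5 (rule 45): 011101101
Gen 6 (rule 57): 010011010
Gen 7 (rule 45): 010010110

Answer: 010010110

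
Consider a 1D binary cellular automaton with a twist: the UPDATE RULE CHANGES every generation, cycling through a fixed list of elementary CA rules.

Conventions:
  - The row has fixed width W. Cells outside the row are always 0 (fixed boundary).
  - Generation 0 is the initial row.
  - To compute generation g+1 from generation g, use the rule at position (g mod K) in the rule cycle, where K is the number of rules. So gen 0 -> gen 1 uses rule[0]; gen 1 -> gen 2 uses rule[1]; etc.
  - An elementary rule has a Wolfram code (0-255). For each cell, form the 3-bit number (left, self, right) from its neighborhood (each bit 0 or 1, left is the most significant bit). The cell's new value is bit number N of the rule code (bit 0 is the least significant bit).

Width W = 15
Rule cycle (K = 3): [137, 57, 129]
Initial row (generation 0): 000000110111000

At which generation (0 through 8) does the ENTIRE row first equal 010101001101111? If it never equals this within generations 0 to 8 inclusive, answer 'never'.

Answer: never

Derivation:
Gen 0: 000000110111000
Gen 1 (rule 137): 111110100110011
Gen 2 (rule 57): 100001010101010
Gen 3 (rule 129): 001100000000000
Gen 4 (rule 137): 101001111111111
Gen 5 (rule 57): 010101000000000
Gen 6 (rule 129): 000000011111111
Gen 7 (rule 137): 111111011111110
Gen 8 (rule 57): 100000110000001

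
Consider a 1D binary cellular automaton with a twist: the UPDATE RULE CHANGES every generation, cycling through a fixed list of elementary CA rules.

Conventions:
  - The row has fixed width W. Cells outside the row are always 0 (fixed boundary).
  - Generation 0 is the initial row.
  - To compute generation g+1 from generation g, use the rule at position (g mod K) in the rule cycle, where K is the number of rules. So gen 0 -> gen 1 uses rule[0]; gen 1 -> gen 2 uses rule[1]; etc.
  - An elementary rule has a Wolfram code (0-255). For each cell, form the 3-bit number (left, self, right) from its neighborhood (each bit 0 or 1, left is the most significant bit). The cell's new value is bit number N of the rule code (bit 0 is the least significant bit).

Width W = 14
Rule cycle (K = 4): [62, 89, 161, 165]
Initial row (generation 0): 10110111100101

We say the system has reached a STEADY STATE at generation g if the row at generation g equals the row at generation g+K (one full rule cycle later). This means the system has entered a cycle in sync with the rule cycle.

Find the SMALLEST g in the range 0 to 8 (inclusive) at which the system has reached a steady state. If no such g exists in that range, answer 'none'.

Gen 0: 10110111100101
Gen 1 (rule 62): 11101100011111
Gen 2 (rule 89): 10101111010001
Gen 3 (rule 161): 01010110100100
Gen 4 (rule 165): 01111001100101
Gen 5 (rule 62): 11000111011111
Gen 6 (rule 89): 11110101010001
Gen 7 (rule 161): 01101010100100
Gen 8 (rule 165): 00011111100101
Gen 9 (rule 62): 00110000011111
Gen 10 (rule 89): 10111111010001
Gen 11 (rule 161): 01011110100100
Gen 12 (rule 165): 01101101100101

Answer: none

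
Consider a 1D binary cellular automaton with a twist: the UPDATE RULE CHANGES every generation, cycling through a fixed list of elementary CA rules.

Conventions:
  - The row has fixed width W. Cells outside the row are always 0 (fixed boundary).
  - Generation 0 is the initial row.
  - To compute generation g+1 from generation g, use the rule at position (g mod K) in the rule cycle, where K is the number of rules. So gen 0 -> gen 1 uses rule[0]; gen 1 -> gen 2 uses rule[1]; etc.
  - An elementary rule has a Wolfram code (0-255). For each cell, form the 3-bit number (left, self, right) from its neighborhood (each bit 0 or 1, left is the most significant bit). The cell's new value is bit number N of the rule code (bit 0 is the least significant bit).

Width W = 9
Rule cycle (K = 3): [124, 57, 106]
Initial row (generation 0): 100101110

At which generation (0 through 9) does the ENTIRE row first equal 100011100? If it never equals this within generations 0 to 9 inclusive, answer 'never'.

Gen 0: 100101110
Gen 1 (rule 124): 110111011
Gen 2 (rule 57): 101100110
Gen 3 (rule 106): 011101110
Gen 4 (rule 124): 010111011
Gen 5 (rule 57): 001100110
Gen 6 (rule 106): 011101110
Gen 7 (rule 124): 010111011
Gen 8 (rule 57): 001100110
Gen 9 (rule 106): 011101110

Answer: never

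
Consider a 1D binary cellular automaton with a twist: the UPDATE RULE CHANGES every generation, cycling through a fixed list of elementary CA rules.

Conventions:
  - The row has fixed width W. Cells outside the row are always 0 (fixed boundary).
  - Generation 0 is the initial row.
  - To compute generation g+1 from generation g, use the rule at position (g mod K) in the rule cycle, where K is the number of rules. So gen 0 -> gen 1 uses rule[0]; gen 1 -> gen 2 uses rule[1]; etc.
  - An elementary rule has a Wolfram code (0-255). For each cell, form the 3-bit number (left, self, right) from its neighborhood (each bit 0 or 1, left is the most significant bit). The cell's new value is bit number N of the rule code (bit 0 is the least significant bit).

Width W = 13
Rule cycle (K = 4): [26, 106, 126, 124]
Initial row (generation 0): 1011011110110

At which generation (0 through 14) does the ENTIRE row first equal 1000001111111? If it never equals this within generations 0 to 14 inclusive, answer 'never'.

Answer: 12

Derivation:
Gen 0: 1011011110110
Gen 1 (rule 26): 0010010000101
Gen 2 (rule 106): 0100100001010
Gen 3 (rule 126): 1111110011111
Gen 4 (rule 124): 1000011010001
Gen 5 (rule 26): 0100110001010
Gen 6 (rule 106): 1001110010100
Gen 7 (rule 126): 1111011111110
Gen 8 (rule 124): 1001110000011
Gen 9 (rule 26): 0111001000110
Gen 10 (rule 106): 1101010001110
Gen 11 (rule 126): 1111111011011
Gen 12 (rule 124): 1000001111111
Gen 13 (rule 26): 0100011000000
Gen 14 (rule 106): 1000111000000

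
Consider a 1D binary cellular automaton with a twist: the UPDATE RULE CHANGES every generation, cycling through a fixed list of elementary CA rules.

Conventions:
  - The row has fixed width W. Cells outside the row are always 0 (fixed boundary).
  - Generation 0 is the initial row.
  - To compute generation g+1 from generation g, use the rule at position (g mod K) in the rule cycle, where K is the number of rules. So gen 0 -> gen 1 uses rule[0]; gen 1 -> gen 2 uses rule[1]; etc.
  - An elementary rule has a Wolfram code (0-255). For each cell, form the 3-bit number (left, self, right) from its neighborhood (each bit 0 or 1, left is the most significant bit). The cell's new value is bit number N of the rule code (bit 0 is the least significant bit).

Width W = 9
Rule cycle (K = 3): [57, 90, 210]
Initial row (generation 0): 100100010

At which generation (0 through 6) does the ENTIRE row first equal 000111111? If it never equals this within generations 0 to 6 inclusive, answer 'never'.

Answer: 3

Derivation:
Gen 0: 100100010
Gen 1 (rule 57): 010011001
Gen 2 (rule 90): 101111110
Gen 3 (rule 210): 000111111
Gen 4 (rule 57): 110100000
Gen 5 (rule 90): 110010000
Gen 6 (rule 210): 011101000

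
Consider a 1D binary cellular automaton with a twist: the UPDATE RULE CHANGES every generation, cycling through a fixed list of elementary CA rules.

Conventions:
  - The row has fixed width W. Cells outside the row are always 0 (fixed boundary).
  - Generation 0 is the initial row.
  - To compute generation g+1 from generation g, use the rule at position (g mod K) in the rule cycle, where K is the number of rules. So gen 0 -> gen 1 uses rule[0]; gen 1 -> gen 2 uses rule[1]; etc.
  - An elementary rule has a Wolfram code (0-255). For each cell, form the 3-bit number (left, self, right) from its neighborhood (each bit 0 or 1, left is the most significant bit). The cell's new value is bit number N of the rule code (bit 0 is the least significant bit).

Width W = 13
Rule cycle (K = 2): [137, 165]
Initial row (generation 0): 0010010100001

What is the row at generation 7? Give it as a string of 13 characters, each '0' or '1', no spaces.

Gen 0: 0010010100001
Gen 1 (rule 137): 1000000001100
Gen 2 (rule 165): 1011111100001
Gen 3 (rule 137): 0011111001100
Gen 4 (rule 165): 1001110000001
Gen 5 (rule 137): 0001100111100
Gen 6 (rule 165): 1100000011001
Gen 7 (rule 137): 1001111010000

Answer: 1001111010000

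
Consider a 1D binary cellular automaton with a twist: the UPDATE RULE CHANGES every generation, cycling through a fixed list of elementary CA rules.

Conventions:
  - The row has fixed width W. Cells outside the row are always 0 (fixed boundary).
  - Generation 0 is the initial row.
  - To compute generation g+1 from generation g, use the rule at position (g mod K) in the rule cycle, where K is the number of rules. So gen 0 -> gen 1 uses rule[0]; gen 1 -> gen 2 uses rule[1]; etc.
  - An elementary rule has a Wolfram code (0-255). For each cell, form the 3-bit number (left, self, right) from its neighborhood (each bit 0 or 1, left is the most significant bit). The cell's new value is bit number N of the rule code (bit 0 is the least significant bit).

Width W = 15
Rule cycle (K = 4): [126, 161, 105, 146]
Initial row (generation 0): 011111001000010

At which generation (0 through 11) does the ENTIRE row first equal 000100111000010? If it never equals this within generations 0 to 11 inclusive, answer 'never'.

Answer: 2

Derivation:
Gen 0: 011111001000010
Gen 1 (rule 126): 110001111100111
Gen 2 (rule 161): 000100111000010
Gen 3 (rule 105): 110000101011000
Gen 4 (rule 146): 001001000000100
Gen 5 (rule 126): 011111100001110
Gen 6 (rule 161): 001111001100100
Gen 7 (rule 105): 101001001100001
Gen 8 (rule 146): 000110110010010
Gen 9 (rule 126): 001111111111111
Gen 10 (rule 161): 100111111111110
Gen 11 (rule 105): 000100000000010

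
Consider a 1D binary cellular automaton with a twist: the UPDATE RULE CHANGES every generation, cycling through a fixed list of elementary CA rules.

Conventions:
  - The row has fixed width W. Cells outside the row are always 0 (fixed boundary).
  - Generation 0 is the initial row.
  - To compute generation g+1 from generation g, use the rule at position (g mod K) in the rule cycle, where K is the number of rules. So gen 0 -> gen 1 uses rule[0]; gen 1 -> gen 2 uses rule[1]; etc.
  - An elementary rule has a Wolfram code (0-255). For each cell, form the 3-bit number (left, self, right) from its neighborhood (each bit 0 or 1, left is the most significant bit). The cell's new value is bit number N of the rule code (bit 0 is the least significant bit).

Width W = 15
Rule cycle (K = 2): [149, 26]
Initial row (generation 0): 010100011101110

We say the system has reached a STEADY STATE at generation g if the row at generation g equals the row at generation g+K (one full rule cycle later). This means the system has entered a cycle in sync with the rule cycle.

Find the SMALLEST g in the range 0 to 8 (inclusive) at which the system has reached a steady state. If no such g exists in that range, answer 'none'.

Gen 0: 010100011101110
Gen 1 (rule 149): 010111001000101
Gen 2 (rule 26): 100100110101000
Gen 3 (rule 149): 110110000101111
Gen 4 (rule 26): 100101001001000
Gen 5 (rule 149): 110101101101111
Gen 6 (rule 26): 100001001001000
Gen 7 (rule 149): 111101101101111
Gen 8 (rule 26): 100001001001000
Gen 9 (rule 149): 111101101101111
Gen 10 (rule 26): 100001001001000

Answer: 6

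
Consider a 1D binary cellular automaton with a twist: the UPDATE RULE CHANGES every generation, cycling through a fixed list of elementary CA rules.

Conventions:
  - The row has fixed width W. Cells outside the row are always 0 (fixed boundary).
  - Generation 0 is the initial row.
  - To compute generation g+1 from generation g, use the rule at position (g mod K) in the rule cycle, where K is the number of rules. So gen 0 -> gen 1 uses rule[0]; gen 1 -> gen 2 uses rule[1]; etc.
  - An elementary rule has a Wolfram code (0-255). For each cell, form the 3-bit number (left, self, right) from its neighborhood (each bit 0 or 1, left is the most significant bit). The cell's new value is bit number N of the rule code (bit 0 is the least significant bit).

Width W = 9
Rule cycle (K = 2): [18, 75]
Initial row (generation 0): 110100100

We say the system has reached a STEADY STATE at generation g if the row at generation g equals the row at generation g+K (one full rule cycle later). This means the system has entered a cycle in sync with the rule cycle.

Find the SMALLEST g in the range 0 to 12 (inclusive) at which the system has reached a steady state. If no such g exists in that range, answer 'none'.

Gen 0: 110100100
Gen 1 (rule 18): 000011010
Gen 2 (rule 75): 111111000
Gen 3 (rule 18): 000000100
Gen 4 (rule 75): 111111001
Gen 5 (rule 18): 000000110
Gen 6 (rule 75): 111111110
Gen 7 (rule 18): 000000001
Gen 8 (rule 75): 111111110
Gen 9 (rule 18): 000000001
Gen 10 (rule 75): 111111110
Gen 11 (rule 18): 000000001
Gen 12 (rule 75): 111111110
Gen 13 (rule 18): 000000001
Gen 14 (rule 75): 111111110

Answer: 6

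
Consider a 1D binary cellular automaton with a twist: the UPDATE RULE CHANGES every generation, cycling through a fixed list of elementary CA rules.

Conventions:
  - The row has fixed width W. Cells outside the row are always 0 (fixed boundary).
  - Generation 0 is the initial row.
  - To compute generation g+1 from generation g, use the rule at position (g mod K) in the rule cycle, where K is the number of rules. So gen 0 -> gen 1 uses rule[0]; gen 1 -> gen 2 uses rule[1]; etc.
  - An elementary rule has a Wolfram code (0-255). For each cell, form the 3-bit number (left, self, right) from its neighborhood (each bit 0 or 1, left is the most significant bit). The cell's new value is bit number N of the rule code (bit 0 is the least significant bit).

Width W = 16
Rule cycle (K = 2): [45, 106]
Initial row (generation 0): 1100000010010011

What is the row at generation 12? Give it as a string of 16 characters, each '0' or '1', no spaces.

Answer: 1001010001010111

Derivation:
Gen 0: 1100000010010011
Gen 1 (rule 45): 1001111010010010
Gen 2 (rule 106): 0011001100100100
Gen 3 (rule 45): 1010001000100101
Gen 4 (rule 106): 0100010001001010
Gen 5 (rule 45): 0101010101001110
Gen 6 (rule 106): 1010101010011010
Gen 7 (rule 45): 1111111110010110
Gen 8 (rule 106): 1000000010101110
Gen 9 (rule 45): 1011111011111000
Gen 10 (rule 106): 0110001110001000
Gen 11 (rule 45): 0100101000101011
Gen 12 (rule 106): 1001010001010111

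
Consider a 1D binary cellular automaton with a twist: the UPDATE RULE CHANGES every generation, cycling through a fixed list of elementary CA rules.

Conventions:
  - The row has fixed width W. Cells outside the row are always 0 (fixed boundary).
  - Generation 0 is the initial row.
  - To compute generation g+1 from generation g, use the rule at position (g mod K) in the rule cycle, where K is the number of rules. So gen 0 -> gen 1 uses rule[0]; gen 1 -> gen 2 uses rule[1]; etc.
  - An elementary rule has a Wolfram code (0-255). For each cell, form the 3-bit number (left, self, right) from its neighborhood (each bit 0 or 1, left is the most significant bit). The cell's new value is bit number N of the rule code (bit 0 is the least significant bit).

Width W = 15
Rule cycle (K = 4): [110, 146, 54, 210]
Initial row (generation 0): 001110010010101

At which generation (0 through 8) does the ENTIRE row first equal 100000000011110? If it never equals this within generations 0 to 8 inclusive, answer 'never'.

Gen 0: 001110010010101
Gen 1 (rule 110): 011010110111111
Gen 2 (rule 146): 100000000011110
Gen 3 (rule 54): 110000000100001
Gen 4 (rule 210): 011000001010010
Gen 5 (rule 110): 111000011110110
Gen 6 (rule 146): 010100101100001
Gen 7 (rule 54): 111111110010011
Gen 8 (rule 210): 011111111101101

Answer: 2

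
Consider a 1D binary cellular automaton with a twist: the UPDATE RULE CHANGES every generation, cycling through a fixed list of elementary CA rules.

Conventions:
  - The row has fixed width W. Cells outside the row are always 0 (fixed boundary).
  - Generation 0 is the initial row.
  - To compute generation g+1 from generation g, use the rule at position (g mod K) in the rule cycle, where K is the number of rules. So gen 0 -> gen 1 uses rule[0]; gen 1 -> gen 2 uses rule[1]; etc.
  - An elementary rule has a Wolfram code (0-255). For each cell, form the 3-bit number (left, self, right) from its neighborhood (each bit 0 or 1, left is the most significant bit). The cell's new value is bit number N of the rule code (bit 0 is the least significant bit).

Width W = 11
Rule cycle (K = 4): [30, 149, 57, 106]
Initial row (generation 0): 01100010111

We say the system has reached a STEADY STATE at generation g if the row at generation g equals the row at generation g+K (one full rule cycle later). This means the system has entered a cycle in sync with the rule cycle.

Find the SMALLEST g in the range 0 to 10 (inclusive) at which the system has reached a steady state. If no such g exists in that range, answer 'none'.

Answer: none

Derivation:
Gen 0: 01100010111
Gen 1 (rule 30): 11010110100
Gen 2 (rule 149): 00010000111
Gen 3 (rule 57): 11001110100
Gen 4 (rule 106): 11011011000
Gen 5 (rule 30): 10010010100
Gen 6 (rule 149): 11011010111
Gen 7 (rule 57): 10110101100
Gen 8 (rule 106): 01111011100
Gen 9 (rule 30): 11000010010
Gen 10 (rule 149): 00111011011
Gen 11 (rule 57): 10100110110
Gen 12 (rule 106): 01001111110
Gen 13 (rule 30): 11111000001
Gen 14 (rule 149): 01110111101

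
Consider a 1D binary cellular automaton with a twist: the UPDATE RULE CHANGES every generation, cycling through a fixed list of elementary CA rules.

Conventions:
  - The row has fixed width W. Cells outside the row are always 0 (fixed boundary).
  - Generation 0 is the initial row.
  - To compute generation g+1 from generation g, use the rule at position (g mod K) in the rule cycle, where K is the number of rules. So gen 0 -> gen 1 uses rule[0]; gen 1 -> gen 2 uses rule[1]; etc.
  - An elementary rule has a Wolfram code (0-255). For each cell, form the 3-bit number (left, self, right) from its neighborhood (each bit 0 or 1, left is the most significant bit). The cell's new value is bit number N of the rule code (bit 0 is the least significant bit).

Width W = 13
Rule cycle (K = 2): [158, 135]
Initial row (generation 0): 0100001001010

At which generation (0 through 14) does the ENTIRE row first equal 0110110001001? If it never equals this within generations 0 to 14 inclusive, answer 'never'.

Gen 0: 0100001001010
Gen 1 (rule 158): 1110011111011
Gen 2 (rule 135): 0100101110000
Gen 3 (rule 158): 1111101101000
Gen 4 (rule 135): 0111000001011
Gen 5 (rule 158): 1110100011010
Gen 6 (rule 135): 0100101100010
Gen 7 (rule 158): 1111101010111
Gen 8 (rule 135): 0111001010010
Gen 9 (rule 158): 1110111011111
Gen 10 (rule 135): 0100010001110
Gen 11 (rule 158): 1110111011101
Gen 12 (rule 135): 0100010001001
Gen 13 (rule 158): 1110111011111
Gen 14 (rule 135): 0100010001110

Answer: never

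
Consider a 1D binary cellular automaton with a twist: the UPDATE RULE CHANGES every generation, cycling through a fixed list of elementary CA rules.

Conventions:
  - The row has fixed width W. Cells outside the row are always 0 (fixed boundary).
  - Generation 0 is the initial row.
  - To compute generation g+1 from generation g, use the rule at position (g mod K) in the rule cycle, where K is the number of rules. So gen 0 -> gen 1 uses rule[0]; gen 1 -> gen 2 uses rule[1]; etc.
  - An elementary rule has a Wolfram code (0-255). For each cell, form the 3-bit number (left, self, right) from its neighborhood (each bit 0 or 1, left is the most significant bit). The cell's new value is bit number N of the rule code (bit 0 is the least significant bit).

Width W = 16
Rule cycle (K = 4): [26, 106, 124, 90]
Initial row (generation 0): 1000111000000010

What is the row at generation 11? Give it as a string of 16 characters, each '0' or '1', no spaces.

Gen 0: 1000111000000010
Gen 1 (rule 26): 0101100100000101
Gen 2 (rule 106): 1011101000001010
Gen 3 (rule 124): 1110111100001111
Gen 4 (rule 90): 1010100110011001
Gen 5 (rule 26): 0000011101110110
Gen 6 (rule 106): 0000110111011110
Gen 7 (rule 124): 0000111101110011
Gen 8 (rule 90): 0001100101011111
Gen 9 (rule 26): 0011011000010000
Gen 10 (rule 106): 0111111000100000
Gen 11 (rule 124): 0100001100110000

Answer: 0100001100110000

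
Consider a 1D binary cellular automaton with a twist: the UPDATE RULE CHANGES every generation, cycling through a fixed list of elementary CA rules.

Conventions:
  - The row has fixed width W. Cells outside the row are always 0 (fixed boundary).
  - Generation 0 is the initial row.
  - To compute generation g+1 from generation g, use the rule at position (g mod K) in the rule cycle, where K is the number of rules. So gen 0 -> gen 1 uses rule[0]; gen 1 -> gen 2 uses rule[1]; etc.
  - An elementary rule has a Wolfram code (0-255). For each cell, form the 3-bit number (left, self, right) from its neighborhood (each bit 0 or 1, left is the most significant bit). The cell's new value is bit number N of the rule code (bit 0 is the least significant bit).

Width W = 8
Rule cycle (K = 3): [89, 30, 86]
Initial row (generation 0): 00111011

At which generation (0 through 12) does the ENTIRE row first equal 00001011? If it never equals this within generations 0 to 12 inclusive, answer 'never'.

Gen 0: 00111011
Gen 1 (rule 89): 10101011
Gen 2 (rule 30): 10101010
Gen 3 (rule 86): 10101011
Gen 4 (rule 89): 00000011
Gen 5 (rule 30): 00000110
Gen 6 (rule 86): 00001011
Gen 7 (rule 89): 11100011
Gen 8 (rule 30): 10010110
Gen 9 (rule 86): 11110011
Gen 10 (rule 89): 10011011
Gen 11 (rule 30): 11110010
Gen 12 (rule 86): 00011111

Answer: 6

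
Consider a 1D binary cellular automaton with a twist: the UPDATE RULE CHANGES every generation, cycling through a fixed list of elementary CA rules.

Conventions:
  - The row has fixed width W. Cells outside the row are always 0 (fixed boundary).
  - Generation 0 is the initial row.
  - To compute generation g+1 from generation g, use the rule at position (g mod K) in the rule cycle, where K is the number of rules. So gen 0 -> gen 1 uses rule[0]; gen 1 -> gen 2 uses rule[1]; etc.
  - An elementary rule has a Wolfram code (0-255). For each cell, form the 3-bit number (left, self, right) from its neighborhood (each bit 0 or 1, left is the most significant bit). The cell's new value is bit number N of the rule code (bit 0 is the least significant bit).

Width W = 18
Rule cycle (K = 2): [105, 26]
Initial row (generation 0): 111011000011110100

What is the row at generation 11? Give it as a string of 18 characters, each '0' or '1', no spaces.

Gen 0: 111011000011110100
Gen 1 (rule 105): 101111011010011001
Gen 2 (rule 26): 001000010001110110
Gen 3 (rule 105): 100011000101011110
Gen 4 (rule 26): 010110101000010001
Gen 5 (rule 105): 001111010011000100
Gen 6 (rule 26): 011000001110101010
Gen 7 (rule 105): 011011101011010100
Gen 8 (rule 26): 110010000010000010
Gen 9 (rule 105): 110000111000111000
Gen 10 (rule 26): 101001100101100100
Gen 11 (rule 105): 010001100011100001

Answer: 010001100011100001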